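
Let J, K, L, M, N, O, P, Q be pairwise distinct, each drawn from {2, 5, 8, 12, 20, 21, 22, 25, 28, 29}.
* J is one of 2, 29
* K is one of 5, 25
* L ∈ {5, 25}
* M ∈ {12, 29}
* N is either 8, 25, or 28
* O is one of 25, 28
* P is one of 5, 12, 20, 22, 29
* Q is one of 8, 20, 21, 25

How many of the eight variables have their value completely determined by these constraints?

2

The 2 variables K and L are confined to {5, 25}, which locks those values in; drop them from N, O, P, Q.
O must be 28 (only option left). So N can't be 28.
That leaves N = 8. So Q can't be 8.
Determined: N=8, O=28. The other variables each still have more than one consistent value. That makes 2.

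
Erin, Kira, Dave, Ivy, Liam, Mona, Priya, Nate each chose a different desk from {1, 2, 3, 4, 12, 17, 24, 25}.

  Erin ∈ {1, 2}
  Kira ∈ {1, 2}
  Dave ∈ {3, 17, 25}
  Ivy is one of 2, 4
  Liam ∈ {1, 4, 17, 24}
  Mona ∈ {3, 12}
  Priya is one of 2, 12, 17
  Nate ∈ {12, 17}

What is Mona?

The 8 variables draw from only 8 values {1, 2, 3, 4, 12, 17, 24, 25}, so each is used; only Liam can be 24, hence Liam = 24.
The 7 still-open variables together cover exactly {1, 2, 3, 4, 12, 17, 25} — 7 values for 7 variables — and 4 appears only in Ivy's list, so Ivy = 4.
Among the 6 still-open variables, 25 fits only Dave (and all 6 values in {1, 2, 3, 12, 17, 25} must be used), so Dave = 25.
Among the 5 still-open variables, 3 fits only Mona (and all 5 values in {1, 2, 3, 12, 17} must be used), so Mona = 3.

3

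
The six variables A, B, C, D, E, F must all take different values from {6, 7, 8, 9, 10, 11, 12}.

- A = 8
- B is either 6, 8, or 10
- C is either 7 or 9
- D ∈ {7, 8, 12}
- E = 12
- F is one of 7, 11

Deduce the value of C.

A must be 8 (only option left). Strike 8 from B, D.
E's domain is down to {12}, so E = 12. So D can't be 12.
That leaves D = 7. So C, F can't be 7.
So C = 9.

9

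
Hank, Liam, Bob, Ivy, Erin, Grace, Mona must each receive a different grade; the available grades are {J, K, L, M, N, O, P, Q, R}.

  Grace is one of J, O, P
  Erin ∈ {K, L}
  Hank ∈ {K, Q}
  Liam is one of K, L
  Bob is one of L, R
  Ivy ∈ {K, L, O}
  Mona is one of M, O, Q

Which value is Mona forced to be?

M

The 2 variables Liam and Erin are confined to {K, L}, which locks those values in; drop them from Hank, Bob, Ivy.
Hank must be Q (only option left). Eliminate Q elsewhere: Mona.
Bob must be R (only option left).
Ivy must be O (only option left). Remove O from Grace, Mona.
So Mona = M.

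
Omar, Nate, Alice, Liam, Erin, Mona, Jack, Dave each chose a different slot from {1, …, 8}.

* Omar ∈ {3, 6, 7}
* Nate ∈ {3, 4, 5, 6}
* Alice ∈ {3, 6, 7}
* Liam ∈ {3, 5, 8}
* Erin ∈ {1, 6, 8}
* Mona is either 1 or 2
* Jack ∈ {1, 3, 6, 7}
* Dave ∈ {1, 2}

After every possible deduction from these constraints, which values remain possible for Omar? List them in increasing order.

3, 6, 7

The 8 variables draw from only 8 values {1, 2, 3, 4, 5, 6, 7, 8}, so each is used; only Nate can be 4, hence Nate = 4.
The 7 still-open variables together cover exactly {1, 2, 3, 5, 6, 7, 8} — 7 values for 7 variables — and 5 appears only in Liam's list, so Liam = 5.
The 6 still-open variables draw from only 6 values {1, 2, 3, 6, 7, 8}, so each is used; only Erin can be 8, hence Erin = 8.
The 2 variables Mona and Dave are confined to {1, 2}, which locks those values in; drop them from Jack.
No further eliminations apply; Omar can still be any of 3, 6, 7.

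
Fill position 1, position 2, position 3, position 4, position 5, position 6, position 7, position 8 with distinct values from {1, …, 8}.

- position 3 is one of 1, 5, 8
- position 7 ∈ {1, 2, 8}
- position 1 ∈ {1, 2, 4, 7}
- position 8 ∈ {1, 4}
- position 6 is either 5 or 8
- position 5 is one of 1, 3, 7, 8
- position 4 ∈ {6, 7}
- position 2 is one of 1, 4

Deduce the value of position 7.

Among the 8 variables, 3 fits only position 5 (and all 8 values in {1, 2, 3, 4, 5, 6, 7, 8} must be used), so position 5 = 3.
Among the 7 still-open variables, 6 fits only position 4 (and all 7 values in {1, 2, 4, 5, 6, 7, 8} must be used), so position 4 = 6.
Among the 6 still-open variables, 7 fits only position 1 (and all 6 values in {1, 2, 4, 5, 7, 8} must be used), so position 1 = 7.
The 5 still-open variables draw from only 5 values {1, 2, 4, 5, 8}, so each is used; only position 7 can be 2, hence position 7 = 2.

2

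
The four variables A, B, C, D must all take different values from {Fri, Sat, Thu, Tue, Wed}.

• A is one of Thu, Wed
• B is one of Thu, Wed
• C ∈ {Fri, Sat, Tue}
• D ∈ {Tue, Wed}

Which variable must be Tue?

D

A and B share exactly the 2 values {Thu, Wed}; by pigeonhole those values go to them, so strike Thu, Wed from D.
So Tue goes to D.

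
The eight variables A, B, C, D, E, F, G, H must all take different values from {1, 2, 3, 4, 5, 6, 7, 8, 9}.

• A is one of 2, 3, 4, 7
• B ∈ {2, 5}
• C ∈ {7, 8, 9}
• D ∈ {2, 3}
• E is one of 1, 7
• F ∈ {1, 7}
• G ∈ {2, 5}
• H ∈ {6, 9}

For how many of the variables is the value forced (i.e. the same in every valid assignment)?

2

The 2 variables B and G are confined to {2, 5}, which locks those values in; drop them from A, D.
D must be 3 (only option left). Strike 3 from A.
E and F share exactly the 2 values {1, 7}; by pigeonhole those values go to them, so strike 1, 7 from A, C.
That leaves A = 4.
Determined: A=4, D=3. The other variables each still have more than one consistent value. That makes 2.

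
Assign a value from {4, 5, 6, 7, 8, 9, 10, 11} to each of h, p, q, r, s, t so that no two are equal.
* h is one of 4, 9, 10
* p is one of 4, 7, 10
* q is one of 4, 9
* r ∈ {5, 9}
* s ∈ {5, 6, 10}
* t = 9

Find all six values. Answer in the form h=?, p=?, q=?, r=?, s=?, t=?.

t has just one choice, so t = 9. So h, q, r can't be 9.
q must be 4 (only option left). Eliminate 4 elsewhere: h, p.
r has just one choice, so r = 5. Eliminate 5 elsewhere: s.
That leaves h = 10. Strike 10 from p, s.
p's domain is down to {7}, so p = 7.
That leaves s = 6.

h=10, p=7, q=4, r=5, s=6, t=9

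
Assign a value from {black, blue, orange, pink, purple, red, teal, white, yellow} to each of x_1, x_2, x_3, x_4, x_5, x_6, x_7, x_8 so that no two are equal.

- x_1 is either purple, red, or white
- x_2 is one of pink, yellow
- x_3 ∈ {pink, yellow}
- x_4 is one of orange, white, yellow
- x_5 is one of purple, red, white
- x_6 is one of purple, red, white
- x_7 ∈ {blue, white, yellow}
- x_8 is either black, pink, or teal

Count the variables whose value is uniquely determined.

2

The 2 variables x_2 and x_3 are confined to {pink, yellow}, which locks those values in; drop them from x_4, x_7, x_8.
x_1, x_5, x_6 share exactly the 3 values {purple, red, white}; by pigeonhole those values go to them, so strike purple, red, white from x_4, x_7.
That leaves x_4 = orange.
x_7 must be blue (only option left).
Determined: x_4=orange, x_7=blue. The other variables each still have more than one consistent value. That makes 2.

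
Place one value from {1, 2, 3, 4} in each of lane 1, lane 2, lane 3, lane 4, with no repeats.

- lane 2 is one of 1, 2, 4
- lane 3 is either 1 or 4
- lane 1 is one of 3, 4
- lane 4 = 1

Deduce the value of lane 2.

lane 4 must be 1 (only option left). Eliminate 1 elsewhere: lane 2, lane 3.
lane 3 must be 4 (only option left). Remove 4 from lane 1, lane 2.
So lane 2 = 2.

2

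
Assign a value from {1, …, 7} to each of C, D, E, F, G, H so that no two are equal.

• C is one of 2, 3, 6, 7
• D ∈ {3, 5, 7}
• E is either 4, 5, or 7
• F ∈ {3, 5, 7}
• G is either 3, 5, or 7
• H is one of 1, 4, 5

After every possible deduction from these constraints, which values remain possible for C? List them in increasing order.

The 3 variables D, F, G are confined to {3, 5, 7}, which locks those values in; drop them from C, E, H.
E has just one choice, so E = 4. Strike 4 from H.
H must be 1 (only option left).
No further eliminations apply; C can still be any of 2, 6.

2, 6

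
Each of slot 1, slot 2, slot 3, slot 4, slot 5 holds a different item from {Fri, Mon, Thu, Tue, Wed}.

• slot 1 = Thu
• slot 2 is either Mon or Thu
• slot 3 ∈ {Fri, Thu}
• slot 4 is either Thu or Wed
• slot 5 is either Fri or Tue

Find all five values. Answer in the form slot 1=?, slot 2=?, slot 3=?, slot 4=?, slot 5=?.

slot 1=Thu, slot 2=Mon, slot 3=Fri, slot 4=Wed, slot 5=Tue

slot 1 must be Thu (only option left). Remove Thu from slot 2, slot 3, slot 4.
That leaves slot 2 = Mon.
slot 3 must be Fri (only option left). Eliminate Fri elsewhere: slot 5.
That leaves slot 4 = Wed.
That leaves slot 5 = Tue.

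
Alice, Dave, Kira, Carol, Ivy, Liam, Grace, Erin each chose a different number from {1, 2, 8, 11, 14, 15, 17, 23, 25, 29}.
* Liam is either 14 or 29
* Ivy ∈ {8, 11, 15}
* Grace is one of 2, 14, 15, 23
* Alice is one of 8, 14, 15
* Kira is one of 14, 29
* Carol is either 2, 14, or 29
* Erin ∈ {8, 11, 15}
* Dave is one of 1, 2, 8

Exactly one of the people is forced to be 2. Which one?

The 8 variables together cover exactly {1, 2, 8, 11, 14, 15, 23, 29} — 8 values for 8 variables — and 1 appears only in Dave's list, so Dave = 1.
Among the 7 still-open variables, 23 fits only Grace (and all 7 values in {2, 8, 11, 14, 15, 23, 29} must be used), so Grace = 23.
Among the 6 still-open variables, 2 fits only Carol (and all 6 values in {2, 8, 11, 14, 15, 29} must be used), so Carol = 2.

Carol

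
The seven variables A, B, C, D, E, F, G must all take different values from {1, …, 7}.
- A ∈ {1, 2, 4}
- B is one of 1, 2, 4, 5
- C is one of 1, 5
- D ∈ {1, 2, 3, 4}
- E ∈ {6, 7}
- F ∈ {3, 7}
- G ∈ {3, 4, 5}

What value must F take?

The 7 variables draw from only 7 values {1, 2, 3, 4, 5, 6, 7}, so each is used; only E can be 6, hence E = 6.
The 6 still-open variables draw from only 6 values {1, 2, 3, 4, 5, 7}, so each is used; only F can be 7, hence F = 7.

7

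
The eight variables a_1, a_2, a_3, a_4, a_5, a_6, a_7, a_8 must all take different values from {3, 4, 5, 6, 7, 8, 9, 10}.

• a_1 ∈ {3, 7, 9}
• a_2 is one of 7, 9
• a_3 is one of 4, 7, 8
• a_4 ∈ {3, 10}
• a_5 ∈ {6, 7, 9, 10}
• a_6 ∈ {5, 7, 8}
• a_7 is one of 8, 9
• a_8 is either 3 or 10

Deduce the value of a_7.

8

Among the 8 variables, 4 fits only a_3 (and all 8 values in {3, 4, 5, 6, 7, 8, 9, 10} must be used), so a_3 = 4.
The 7 still-open variables draw from only 7 values {3, 5, 6, 7, 8, 9, 10}, so each is used; only a_6 can be 5, hence a_6 = 5.
The 6 still-open variables together cover exactly {3, 6, 7, 8, 9, 10} — 6 values for 6 variables — and 6 appears only in a_5's list, so a_5 = 6.
The 5 still-open variables together cover exactly {3, 7, 8, 9, 10} — 5 values for 5 variables — and 8 appears only in a_7's list, so a_7 = 8.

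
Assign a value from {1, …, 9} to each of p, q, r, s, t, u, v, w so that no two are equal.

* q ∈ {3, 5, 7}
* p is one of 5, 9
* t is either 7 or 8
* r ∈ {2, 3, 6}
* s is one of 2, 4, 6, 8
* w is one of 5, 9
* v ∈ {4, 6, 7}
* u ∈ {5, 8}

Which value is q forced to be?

3

p and w between them cover only {5, 9} — a naked pair. Remove those values from q, u.
u's domain is down to {8}, so u = 8. Remove 8 from s, t.
That leaves t = 7. So q, v can't be 7.
So q = 3.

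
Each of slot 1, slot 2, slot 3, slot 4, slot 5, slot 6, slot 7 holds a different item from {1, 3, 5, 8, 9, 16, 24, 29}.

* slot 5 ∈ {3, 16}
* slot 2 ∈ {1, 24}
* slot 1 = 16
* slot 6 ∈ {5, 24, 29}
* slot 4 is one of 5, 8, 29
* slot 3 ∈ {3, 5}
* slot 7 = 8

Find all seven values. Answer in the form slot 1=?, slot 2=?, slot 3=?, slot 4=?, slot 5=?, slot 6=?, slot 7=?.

slot 1 must be 16 (only option left). Eliminate 16 elsewhere: slot 5.
slot 5's domain is down to {3}, so slot 5 = 3. Remove 3 from slot 3.
slot 7 must be 8 (only option left). Remove 8 from slot 4.
That leaves slot 3 = 5. Strike 5 from slot 4, slot 6.
slot 4 must be 29 (only option left). Eliminate 29 elsewhere: slot 6.
slot 6 must be 24 (only option left). So slot 2 can't be 24.
slot 2's domain is down to {1}, so slot 2 = 1.

slot 1=16, slot 2=1, slot 3=5, slot 4=29, slot 5=3, slot 6=24, slot 7=8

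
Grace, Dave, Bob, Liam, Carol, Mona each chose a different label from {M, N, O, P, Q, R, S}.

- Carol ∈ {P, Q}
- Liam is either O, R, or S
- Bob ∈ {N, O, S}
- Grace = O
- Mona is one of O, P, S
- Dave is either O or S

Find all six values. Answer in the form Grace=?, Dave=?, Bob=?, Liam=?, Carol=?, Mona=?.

Grace=O, Dave=S, Bob=N, Liam=R, Carol=Q, Mona=P

Grace's domain is down to {O}, so Grace = O. Strike O from Dave, Bob, Liam, Mona.
Dave must be S (only option left). So Bob, Liam, Mona can't be S.
Bob's domain is down to {N}, so Bob = N.
Liam must be R (only option left).
Mona must be P (only option left). Remove P from Carol.
Carol has just one choice, so Carol = Q.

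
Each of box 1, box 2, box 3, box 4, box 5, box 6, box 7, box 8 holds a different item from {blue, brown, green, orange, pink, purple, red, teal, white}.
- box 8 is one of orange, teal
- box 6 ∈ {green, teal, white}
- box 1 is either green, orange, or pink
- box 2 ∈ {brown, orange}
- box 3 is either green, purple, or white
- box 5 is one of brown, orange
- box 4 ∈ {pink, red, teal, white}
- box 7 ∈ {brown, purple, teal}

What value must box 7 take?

The 8 variables draw from only 8 values {brown, green, orange, pink, purple, red, teal, white}, so each is used; only box 4 can be red, hence box 4 = red.
The 7 still-open variables draw from only 7 values {brown, green, orange, pink, purple, teal, white}, so each is used; only box 1 can be pink, hence box 1 = pink.
The 2 variables box 2 and box 5 are confined to {brown, orange}, which locks those values in; drop them from box 7, box 8.
box 8 has just one choice, so box 8 = teal. Remove teal from box 6, box 7.
So box 7 = purple.

purple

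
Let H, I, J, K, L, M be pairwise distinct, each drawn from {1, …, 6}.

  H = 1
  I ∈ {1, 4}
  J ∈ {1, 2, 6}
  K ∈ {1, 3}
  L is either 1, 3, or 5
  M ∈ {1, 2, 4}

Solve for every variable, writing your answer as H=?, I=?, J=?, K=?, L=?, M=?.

H=1, I=4, J=6, K=3, L=5, M=2

H must be 1 (only option left). So I, J, K, L, M can't be 1.
I's domain is down to {4}, so I = 4. Remove 4 from M.
K must be 3 (only option left). Eliminate 3 elsewhere: L.
L's domain is down to {5}, so L = 5.
That leaves M = 2. Eliminate 2 elsewhere: J.
J must be 6 (only option left).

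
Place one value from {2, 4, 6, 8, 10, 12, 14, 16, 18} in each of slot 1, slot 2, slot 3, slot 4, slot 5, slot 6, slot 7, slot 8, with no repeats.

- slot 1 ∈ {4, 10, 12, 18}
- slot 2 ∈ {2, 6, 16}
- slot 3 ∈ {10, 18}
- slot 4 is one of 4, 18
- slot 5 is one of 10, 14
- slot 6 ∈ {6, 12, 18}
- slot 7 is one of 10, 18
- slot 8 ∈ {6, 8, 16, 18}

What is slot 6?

6

slot 3 and slot 7 between them cover only {10, 18} — a naked pair. Remove those values from slot 1, slot 4, slot 5, slot 6, slot 8.
That leaves slot 4 = 4. Remove 4 from slot 1.
slot 5's domain is down to {14}, so slot 5 = 14.
slot 1 has just one choice, so slot 1 = 12. Eliminate 12 elsewhere: slot 6.
So slot 6 = 6.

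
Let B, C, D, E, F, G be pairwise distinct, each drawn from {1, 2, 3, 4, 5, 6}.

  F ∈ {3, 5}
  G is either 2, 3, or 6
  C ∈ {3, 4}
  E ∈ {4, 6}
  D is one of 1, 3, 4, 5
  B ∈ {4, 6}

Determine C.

The 6 variables together cover exactly {1, 2, 3, 4, 5, 6} — 6 values for 6 variables — and 1 appears only in D's list, so D = 1.
The 5 still-open variables together cover exactly {2, 3, 4, 5, 6} — 5 values for 5 variables — and 2 appears only in G's list, so G = 2.
Among the 4 still-open variables, 5 fits only F (and all 4 values in {3, 4, 5, 6} must be used), so F = 5.
Among the 3 still-open variables, 3 fits only C (and all 3 values in {3, 4, 6} must be used), so C = 3.

3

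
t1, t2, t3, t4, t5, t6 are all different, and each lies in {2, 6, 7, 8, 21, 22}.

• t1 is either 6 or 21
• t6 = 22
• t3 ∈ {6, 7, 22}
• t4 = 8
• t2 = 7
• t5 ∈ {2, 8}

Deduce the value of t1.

21

t2 must be 7 (only option left). Strike 7 from t3.
t4's domain is down to {8}, so t4 = 8. So t5 can't be 8.
t5 has just one choice, so t5 = 2.
t6's domain is down to {22}, so t6 = 22. Strike 22 from t3.
t3's domain is down to {6}, so t3 = 6. Strike 6 from t1.
So t1 = 21.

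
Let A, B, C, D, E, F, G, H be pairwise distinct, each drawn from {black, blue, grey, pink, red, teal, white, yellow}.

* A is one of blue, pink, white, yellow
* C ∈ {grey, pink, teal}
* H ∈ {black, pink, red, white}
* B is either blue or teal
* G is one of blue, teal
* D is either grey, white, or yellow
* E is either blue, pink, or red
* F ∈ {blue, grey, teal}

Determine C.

pink

The 8 variables together cover exactly {black, blue, grey, pink, red, teal, white, yellow} — 8 values for 8 variables — and black appears only in H's list, so H = black.
The 7 still-open variables draw from only 7 values {blue, grey, pink, red, teal, white, yellow}, so each is used; only E can be red, hence E = red.
The 2 variables B and G are confined to {blue, teal}, which locks those values in; drop them from A, C, F.
That leaves F = grey. Strike grey from C, D.
So C = pink.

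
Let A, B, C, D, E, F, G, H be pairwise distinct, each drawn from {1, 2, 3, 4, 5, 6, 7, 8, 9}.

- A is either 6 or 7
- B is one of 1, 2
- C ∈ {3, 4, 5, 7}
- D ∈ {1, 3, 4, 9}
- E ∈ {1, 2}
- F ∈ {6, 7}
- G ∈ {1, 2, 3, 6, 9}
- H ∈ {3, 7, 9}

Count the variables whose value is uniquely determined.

The 8 variables together cover exactly {1, 2, 3, 4, 5, 6, 7, 9} — 8 values for 8 variables — and 5 appears only in C's list, so C = 5.
Among the 7 still-open variables, 4 fits only D (and all 7 values in {1, 2, 3, 4, 6, 7, 9} must be used), so D = 4.
The 2 variables A and F are confined to {6, 7}, which locks those values in; drop them from G, H.
The 2 variables B and E are confined to {1, 2}, which locks those values in; drop them from G.
Determined: C=5, D=4. The other variables each still have more than one consistent value. That makes 2.

2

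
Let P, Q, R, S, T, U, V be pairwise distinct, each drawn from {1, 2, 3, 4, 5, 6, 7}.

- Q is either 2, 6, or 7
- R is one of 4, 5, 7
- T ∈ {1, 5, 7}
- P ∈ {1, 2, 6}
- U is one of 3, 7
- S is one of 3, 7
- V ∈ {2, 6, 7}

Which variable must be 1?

Among the 7 variables, 4 fits only R (and all 7 values in {1, 2, 3, 4, 5, 6, 7} must be used), so R = 4.
The 6 still-open variables together cover exactly {1, 2, 3, 5, 6, 7} — 6 values for 6 variables — and 5 appears only in T's list, so T = 5.
The 5 still-open variables draw from only 5 values {1, 2, 3, 6, 7}, so each is used; only P can be 1, hence P = 1.

P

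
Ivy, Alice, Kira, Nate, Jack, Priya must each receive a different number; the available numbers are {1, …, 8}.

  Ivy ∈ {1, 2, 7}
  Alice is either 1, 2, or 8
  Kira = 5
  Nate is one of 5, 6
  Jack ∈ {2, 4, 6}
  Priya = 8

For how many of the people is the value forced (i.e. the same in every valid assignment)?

3

Kira has just one choice, so Kira = 5. Remove 5 from Nate.
Nate's domain is down to {6}, so Nate = 6. Remove 6 from Jack.
That leaves Priya = 8. Strike 8 from Alice.
Determined: Kira=5, Nate=6, Priya=8. The other people each still have more than one consistent value. That makes 3.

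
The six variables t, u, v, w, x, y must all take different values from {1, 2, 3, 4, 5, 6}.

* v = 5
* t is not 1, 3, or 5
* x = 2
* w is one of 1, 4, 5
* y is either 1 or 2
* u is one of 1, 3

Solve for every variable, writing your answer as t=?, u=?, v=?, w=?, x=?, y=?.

v has just one choice, so v = 5. Remove 5 from w.
That leaves x = 2. So t, y can't be 2.
y must be 1 (only option left). Strike 1 from u, w.
u's domain is down to {3}, so u = 3.
That leaves w = 4. Eliminate 4 elsewhere: t.
t has just one choice, so t = 6.

t=6, u=3, v=5, w=4, x=2, y=1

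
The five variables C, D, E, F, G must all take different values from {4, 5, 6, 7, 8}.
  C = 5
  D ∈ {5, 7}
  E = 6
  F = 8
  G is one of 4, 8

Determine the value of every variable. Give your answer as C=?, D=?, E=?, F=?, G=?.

C=5, D=7, E=6, F=8, G=4

C's domain is down to {5}, so C = 5. Remove 5 from D.
D's domain is down to {7}, so D = 7.
That leaves E = 6.
F's domain is down to {8}, so F = 8. So G can't be 8.
G must be 4 (only option left).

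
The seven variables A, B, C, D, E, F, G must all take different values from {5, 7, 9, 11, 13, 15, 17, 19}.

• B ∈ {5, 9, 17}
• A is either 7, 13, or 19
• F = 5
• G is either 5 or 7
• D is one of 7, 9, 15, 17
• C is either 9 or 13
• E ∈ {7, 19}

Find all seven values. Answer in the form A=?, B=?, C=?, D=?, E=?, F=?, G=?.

F has just one choice, so F = 5. Eliminate 5 elsewhere: B, G.
G has just one choice, so G = 7. Eliminate 7 elsewhere: A, D, E.
E's domain is down to {19}, so E = 19. Eliminate 19 elsewhere: A.
That leaves A = 13. Remove 13 from C.
That leaves C = 9. Strike 9 from B, D.
B has just one choice, so B = 17. Eliminate 17 elsewhere: D.
That leaves D = 15.

A=13, B=17, C=9, D=15, E=19, F=5, G=7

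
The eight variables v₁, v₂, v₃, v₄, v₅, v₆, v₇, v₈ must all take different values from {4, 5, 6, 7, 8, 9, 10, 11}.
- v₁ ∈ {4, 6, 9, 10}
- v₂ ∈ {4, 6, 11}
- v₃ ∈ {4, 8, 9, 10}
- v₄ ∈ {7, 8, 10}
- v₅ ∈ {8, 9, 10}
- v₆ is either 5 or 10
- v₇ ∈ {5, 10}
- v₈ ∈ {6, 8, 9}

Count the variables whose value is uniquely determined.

2

Among the 8 variables, 7 fits only v₄ (and all 8 values in {4, 5, 6, 7, 8, 9, 10, 11} must be used), so v₄ = 7.
The 7 still-open variables draw from only 7 values {4, 5, 6, 8, 9, 10, 11}, so each is used; only v₂ can be 11, hence v₂ = 11.
v₆ and v₇ share exactly the 2 values {5, 10}; by pigeonhole those values go to them, so strike 5, 10 from v₁, v₃, v₅.
Determined: v₂=11, v₄=7. The other variables each still have more than one consistent value. That makes 2.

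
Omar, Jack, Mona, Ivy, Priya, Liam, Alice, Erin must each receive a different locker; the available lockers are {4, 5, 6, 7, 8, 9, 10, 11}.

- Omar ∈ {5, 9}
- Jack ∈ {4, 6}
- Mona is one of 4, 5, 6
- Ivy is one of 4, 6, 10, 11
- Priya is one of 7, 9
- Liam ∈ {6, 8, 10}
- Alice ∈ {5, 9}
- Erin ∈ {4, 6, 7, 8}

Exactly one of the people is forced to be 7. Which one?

Priya

The 8 variables together cover exactly {4, 5, 6, 7, 8, 9, 10, 11} — 8 values for 8 variables — and 11 appears only in Ivy's list, so Ivy = 11.
Among the 7 still-open variables, 10 fits only Liam (and all 7 values in {4, 5, 6, 7, 8, 9, 10} must be used), so Liam = 10.
The 6 still-open variables draw from only 6 values {4, 5, 6, 7, 8, 9}, so each is used; only Erin can be 8, hence Erin = 8.
The 5 still-open variables together cover exactly {4, 5, 6, 7, 9} — 5 values for 5 variables — and 7 appears only in Priya's list, so Priya = 7.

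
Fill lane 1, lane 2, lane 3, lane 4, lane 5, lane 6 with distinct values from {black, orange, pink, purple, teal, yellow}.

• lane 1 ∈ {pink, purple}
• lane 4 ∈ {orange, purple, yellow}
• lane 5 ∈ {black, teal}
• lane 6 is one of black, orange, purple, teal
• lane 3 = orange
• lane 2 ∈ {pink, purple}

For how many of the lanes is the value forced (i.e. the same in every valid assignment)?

lane 3 must be orange (only option left). Remove orange from lane 4, lane 6.
The 5 still-open variables together cover exactly {black, pink, purple, teal, yellow} — 5 values for 5 variables — and yellow appears only in lane 4's list, so lane 4 = yellow.
lane 1 and lane 2 between them cover only {pink, purple} — a naked pair. Remove those values from lane 6.
Determined: lane 3=orange, lane 4=yellow. The other lanes each still have more than one consistent value. That makes 2.

2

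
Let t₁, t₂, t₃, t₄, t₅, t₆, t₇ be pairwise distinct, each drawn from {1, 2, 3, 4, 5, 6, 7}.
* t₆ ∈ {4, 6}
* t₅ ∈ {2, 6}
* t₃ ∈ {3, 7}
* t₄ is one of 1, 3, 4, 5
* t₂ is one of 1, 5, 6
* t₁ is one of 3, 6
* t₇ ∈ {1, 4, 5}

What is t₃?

7

Among the 7 variables, 2 fits only t₅ (and all 7 values in {1, 2, 3, 4, 5, 6, 7} must be used), so t₅ = 2.
The 6 still-open variables draw from only 6 values {1, 3, 4, 5, 6, 7}, so each is used; only t₃ can be 7, hence t₃ = 7.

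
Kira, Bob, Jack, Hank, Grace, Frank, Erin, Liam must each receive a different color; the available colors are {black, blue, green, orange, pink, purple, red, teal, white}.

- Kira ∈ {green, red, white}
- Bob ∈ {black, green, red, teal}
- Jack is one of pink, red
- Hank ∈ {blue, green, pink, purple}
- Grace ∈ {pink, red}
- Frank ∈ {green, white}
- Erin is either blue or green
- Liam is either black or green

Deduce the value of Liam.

Among the 8 variables, purple fits only Hank (and all 8 values in {black, blue, green, pink, purple, red, teal, white} must be used), so Hank = purple.
The 7 still-open variables draw from only 7 values {black, blue, green, pink, red, teal, white}, so each is used; only Erin can be blue, hence Erin = blue.
The 6 still-open variables draw from only 6 values {black, green, pink, red, teal, white}, so each is used; only Bob can be teal, hence Bob = teal.
Among the 5 still-open variables, black fits only Liam (and all 5 values in {black, green, pink, red, white} must be used), so Liam = black.

black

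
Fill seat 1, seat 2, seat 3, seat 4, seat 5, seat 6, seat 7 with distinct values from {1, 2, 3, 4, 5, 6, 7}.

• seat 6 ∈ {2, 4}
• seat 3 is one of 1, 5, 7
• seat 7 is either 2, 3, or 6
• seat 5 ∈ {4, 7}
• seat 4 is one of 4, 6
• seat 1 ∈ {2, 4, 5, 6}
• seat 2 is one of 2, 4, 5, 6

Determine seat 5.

7

The 7 variables together cover exactly {1, 2, 3, 4, 5, 6, 7} — 7 values for 7 variables — and 1 appears only in seat 3's list, so seat 3 = 1.
The 6 still-open variables draw from only 6 values {2, 3, 4, 5, 6, 7}, so each is used; only seat 7 can be 3, hence seat 7 = 3.
The 5 still-open variables draw from only 5 values {2, 4, 5, 6, 7}, so each is used; only seat 5 can be 7, hence seat 5 = 7.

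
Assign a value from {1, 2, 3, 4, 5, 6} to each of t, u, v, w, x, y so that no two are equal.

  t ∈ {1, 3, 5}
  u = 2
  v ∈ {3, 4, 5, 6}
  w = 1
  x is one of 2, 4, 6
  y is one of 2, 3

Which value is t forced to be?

u must be 2 (only option left). Strike 2 from x, y.
w has just one choice, so w = 1. Strike 1 from t.
y must be 3 (only option left). Remove 3 from t, v.
So t = 5.

5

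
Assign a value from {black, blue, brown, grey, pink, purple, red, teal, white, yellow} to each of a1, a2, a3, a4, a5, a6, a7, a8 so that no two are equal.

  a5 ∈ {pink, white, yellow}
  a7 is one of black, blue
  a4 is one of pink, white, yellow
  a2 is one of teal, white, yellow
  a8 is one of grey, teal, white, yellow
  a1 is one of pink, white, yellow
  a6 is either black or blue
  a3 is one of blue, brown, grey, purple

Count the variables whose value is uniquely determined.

The 2 variables a6 and a7 are confined to {black, blue}, which locks those values in; drop them from a3.
The 3 variables a1, a4, a5 are confined to {pink, white, yellow}, which locks those values in; drop them from a2, a8.
a2 has just one choice, so a2 = teal. So a8 can't be teal.
a8 must be grey (only option left). So a3 can't be grey.
Determined: a2=teal, a8=grey. The other variables each still have more than one consistent value. That makes 2.

2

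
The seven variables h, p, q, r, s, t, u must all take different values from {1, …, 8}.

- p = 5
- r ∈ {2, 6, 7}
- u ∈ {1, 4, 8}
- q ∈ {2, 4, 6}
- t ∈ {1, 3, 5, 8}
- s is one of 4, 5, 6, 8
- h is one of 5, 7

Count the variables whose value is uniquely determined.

p's domain is down to {5}, so p = 5. Eliminate 5 elsewhere: h, s, t.
h must be 7 (only option left). Eliminate 7 elsewhere: r.
Determined: h=7, p=5. The other variables each still have more than one consistent value. That makes 2.

2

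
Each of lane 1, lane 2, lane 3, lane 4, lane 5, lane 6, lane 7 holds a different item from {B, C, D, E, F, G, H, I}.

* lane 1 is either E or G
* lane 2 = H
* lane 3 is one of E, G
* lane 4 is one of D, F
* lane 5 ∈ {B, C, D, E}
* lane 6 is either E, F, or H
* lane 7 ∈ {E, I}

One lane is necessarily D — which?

lane 4

lane 2 must be H (only option left). Eliminate H elsewhere: lane 6.
lane 1 and lane 3 between them cover only {E, G} — a naked pair. Remove those values from lane 5, lane 6, lane 7.
lane 6 must be F (only option left). So lane 4 can't be F.
So D goes to lane 4.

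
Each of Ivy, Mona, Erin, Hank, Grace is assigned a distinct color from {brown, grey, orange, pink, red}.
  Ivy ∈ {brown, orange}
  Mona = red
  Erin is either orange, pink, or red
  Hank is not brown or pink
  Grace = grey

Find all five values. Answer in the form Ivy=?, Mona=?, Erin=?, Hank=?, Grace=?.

Ivy=brown, Mona=red, Erin=pink, Hank=orange, Grace=grey

Mona has just one choice, so Mona = red. Eliminate red elsewhere: Erin, Hank.
Grace has just one choice, so Grace = grey. Remove grey from Hank.
That leaves Hank = orange. Remove orange from Ivy, Erin.
That leaves Ivy = brown.
Erin must be pink (only option left).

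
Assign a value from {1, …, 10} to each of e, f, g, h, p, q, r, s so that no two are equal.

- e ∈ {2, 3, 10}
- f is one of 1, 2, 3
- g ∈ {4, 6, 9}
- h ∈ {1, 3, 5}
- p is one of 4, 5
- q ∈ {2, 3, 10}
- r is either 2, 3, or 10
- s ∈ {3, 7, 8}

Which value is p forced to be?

4

The 3 variables e, q, r are confined to {2, 3, 10}, which locks those values in; drop them from f, h, s.
f's domain is down to {1}, so f = 1. So h can't be 1.
h has just one choice, so h = 5. So p can't be 5.
So p = 4.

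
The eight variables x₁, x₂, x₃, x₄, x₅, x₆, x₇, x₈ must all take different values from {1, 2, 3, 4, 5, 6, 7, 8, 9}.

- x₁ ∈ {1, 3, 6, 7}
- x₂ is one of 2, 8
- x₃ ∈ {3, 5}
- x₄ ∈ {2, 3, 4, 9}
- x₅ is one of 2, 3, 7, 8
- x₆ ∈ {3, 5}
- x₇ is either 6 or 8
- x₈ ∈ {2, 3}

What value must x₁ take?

x₃ and x₆ between them cover only {3, 5} — a naked pair. Remove those values from x₁, x₄, x₅, x₈.
x₈'s domain is down to {2}, so x₈ = 2. So x₂, x₄, x₅ can't be 2.
x₂ has just one choice, so x₂ = 8. So x₅, x₇ can't be 8.
x₅ has just one choice, so x₅ = 7. So x₁ can't be 7.
x₇ must be 6 (only option left). Remove 6 from x₁.
So x₁ = 1.

1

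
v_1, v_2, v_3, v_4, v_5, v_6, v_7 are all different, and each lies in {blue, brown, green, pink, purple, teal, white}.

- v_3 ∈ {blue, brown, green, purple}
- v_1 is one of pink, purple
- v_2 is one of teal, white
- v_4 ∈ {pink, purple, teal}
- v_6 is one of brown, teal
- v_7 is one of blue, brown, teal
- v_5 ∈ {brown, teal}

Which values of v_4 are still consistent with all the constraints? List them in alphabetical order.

pink, purple

Among the 7 variables, green fits only v_3 (and all 7 values in {blue, brown, green, pink, purple, teal, white} must be used), so v_3 = green.
The 6 still-open variables draw from only 6 values {blue, brown, pink, purple, teal, white}, so each is used; only v_7 can be blue, hence v_7 = blue.
The 5 still-open variables draw from only 5 values {brown, pink, purple, teal, white}, so each is used; only v_2 can be white, hence v_2 = white.
v_5 and v_6 between them cover only {brown, teal} — a naked pair. Remove those values from v_4.
No further eliminations apply; v_4 can still be any of pink, purple.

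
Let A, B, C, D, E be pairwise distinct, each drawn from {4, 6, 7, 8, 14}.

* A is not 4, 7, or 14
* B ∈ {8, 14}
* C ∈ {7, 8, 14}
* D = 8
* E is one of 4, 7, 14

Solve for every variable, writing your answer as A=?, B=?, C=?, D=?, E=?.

A=6, B=14, C=7, D=8, E=4

D has just one choice, so D = 8. Strike 8 from A, B, C.
A must be 6 (only option left).
B must be 14 (only option left). Strike 14 from C, E.
C's domain is down to {7}, so C = 7. Strike 7 from E.
That leaves E = 4.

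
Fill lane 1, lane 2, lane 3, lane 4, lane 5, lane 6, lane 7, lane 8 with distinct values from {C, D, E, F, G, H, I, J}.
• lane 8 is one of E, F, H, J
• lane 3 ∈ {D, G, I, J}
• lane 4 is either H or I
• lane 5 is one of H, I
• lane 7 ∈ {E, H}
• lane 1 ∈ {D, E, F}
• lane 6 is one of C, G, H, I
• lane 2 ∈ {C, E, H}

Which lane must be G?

The 2 variables lane 4 and lane 5 are confined to {H, I}, which locks those values in; drop them from lane 2, lane 3, lane 6, lane 7, lane 8.
That leaves lane 7 = E. Strike E from lane 1, lane 2, lane 8.
lane 2 has just one choice, so lane 2 = C. Remove C from lane 6.
So G goes to lane 6.

lane 6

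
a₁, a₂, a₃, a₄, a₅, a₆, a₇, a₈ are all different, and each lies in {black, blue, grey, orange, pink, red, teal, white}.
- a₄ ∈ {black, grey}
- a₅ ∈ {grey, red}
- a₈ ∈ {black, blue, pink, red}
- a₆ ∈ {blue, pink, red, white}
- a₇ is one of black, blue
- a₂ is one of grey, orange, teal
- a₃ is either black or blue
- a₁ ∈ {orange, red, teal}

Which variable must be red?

a₅

The 8 variables draw from only 8 values {black, blue, grey, orange, pink, red, teal, white}, so each is used; only a₆ can be white, hence a₆ = white.
The 7 still-open variables draw from only 7 values {black, blue, grey, orange, pink, red, teal}, so each is used; only a₈ can be pink, hence a₈ = pink.
The 2 variables a₃ and a₇ are confined to {black, blue}, which locks those values in; drop them from a₄.
a₄ has just one choice, so a₄ = grey. Eliminate grey elsewhere: a₂, a₅.
So red goes to a₅.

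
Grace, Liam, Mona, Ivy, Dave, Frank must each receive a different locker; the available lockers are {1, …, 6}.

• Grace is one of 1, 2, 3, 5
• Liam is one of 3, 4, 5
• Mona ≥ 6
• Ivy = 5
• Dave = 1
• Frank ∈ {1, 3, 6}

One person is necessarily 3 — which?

Mona's domain is down to {6}, so Mona = 6. Strike 6 from Frank.
Ivy has just one choice, so Ivy = 5. Strike 5 from Grace, Liam.
That leaves Dave = 1. So Grace, Frank can't be 1.
So 3 goes to Frank.

Frank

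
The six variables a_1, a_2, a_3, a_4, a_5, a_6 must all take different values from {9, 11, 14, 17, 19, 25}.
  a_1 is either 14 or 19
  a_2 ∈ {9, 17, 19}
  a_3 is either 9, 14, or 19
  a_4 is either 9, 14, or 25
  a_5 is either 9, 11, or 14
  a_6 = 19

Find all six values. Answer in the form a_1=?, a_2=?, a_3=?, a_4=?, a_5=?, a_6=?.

a_1=14, a_2=17, a_3=9, a_4=25, a_5=11, a_6=19

a_6 has just one choice, so a_6 = 19. Eliminate 19 elsewhere: a_1, a_2, a_3.
a_1's domain is down to {14}, so a_1 = 14. So a_3, a_4, a_5 can't be 14.
a_3 must be 9 (only option left). Remove 9 from a_2, a_4, a_5.
a_4 has just one choice, so a_4 = 25.
That leaves a_5 = 11.
a_2 must be 17 (only option left).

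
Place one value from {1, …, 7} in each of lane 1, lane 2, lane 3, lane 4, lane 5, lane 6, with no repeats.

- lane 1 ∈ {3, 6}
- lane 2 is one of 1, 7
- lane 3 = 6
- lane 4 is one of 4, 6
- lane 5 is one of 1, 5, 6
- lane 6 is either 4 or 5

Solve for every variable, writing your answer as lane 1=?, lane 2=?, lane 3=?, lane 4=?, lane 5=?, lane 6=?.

lane 1=3, lane 2=7, lane 3=6, lane 4=4, lane 5=1, lane 6=5

lane 3 must be 6 (only option left). Eliminate 6 elsewhere: lane 1, lane 4, lane 5.
lane 4 must be 4 (only option left). So lane 6 can't be 4.
lane 6 must be 5 (only option left). Remove 5 from lane 5.
lane 1 must be 3 (only option left).
lane 5's domain is down to {1}, so lane 5 = 1. Strike 1 from lane 2.
lane 2 has just one choice, so lane 2 = 7.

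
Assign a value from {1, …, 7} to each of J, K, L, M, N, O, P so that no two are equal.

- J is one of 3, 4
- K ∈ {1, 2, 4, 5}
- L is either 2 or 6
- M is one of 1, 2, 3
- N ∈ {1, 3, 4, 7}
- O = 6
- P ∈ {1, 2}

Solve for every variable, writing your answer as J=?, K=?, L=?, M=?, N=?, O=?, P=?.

O's domain is down to {6}, so O = 6. Eliminate 6 elsewhere: L.
L's domain is down to {2}, so L = 2. Strike 2 from K, M, P.
P must be 1 (only option left). Strike 1 from K, M, N.
M's domain is down to {3}, so M = 3. So J, N can't be 3.
J has just one choice, so J = 4. Remove 4 from K, N.
K has just one choice, so K = 5.
N has just one choice, so N = 7.

J=4, K=5, L=2, M=3, N=7, O=6, P=1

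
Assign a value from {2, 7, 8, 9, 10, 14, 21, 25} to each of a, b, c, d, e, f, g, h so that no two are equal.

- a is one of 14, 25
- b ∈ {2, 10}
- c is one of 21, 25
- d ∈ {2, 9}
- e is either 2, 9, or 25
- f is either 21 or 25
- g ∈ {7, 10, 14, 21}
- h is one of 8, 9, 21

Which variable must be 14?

a

The 8 variables together cover exactly {2, 7, 8, 9, 10, 14, 21, 25} — 8 values for 8 variables — and 7 appears only in g's list, so g = 7.
Among the 7 still-open variables, 8 fits only h (and all 7 values in {2, 8, 9, 10, 14, 21, 25} must be used), so h = 8.
The 6 still-open variables draw from only 6 values {2, 9, 10, 14, 21, 25}, so each is used; only b can be 10, hence b = 10.
Among the 5 still-open variables, 14 fits only a (and all 5 values in {2, 9, 14, 21, 25} must be used), so a = 14.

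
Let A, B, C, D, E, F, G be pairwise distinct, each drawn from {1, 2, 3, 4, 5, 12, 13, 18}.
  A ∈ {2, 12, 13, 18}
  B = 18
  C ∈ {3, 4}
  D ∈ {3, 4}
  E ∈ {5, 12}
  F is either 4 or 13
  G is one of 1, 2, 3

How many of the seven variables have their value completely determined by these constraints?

B must be 18 (only option left). So A can't be 18.
C and D share exactly the 2 values {3, 4}; by pigeonhole those values go to them, so strike 3, 4 from F, G.
F must be 13 (only option left). Eliminate 13 elsewhere: A.
Determined: B=18, F=13. The other variables each still have more than one consistent value. That makes 2.

2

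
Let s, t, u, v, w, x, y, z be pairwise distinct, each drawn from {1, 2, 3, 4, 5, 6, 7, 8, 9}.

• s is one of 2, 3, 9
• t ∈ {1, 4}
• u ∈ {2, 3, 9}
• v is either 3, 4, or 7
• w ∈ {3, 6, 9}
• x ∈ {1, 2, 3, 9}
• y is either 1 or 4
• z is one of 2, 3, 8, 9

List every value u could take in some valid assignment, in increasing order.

2, 3, 9

Among the 8 variables, 6 fits only w (and all 8 values in {1, 2, 3, 4, 6, 7, 8, 9} must be used), so w = 6.
Among the 7 still-open variables, 7 fits only v (and all 7 values in {1, 2, 3, 4, 7, 8, 9} must be used), so v = 7.
The 6 still-open variables draw from only 6 values {1, 2, 3, 4, 8, 9}, so each is used; only z can be 8, hence z = 8.
t and y between them cover only {1, 4} — a naked pair. Remove those values from x.
No further eliminations apply; u can still be any of 2, 3, 9.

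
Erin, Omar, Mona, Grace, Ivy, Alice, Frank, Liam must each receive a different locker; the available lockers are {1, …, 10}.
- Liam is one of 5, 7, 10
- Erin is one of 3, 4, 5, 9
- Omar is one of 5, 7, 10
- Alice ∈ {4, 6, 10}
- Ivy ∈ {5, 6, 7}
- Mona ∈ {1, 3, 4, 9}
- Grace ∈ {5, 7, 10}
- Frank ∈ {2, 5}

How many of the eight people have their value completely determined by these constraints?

Omar, Grace, Liam share exactly the 3 values {5, 7, 10}; by pigeonhole those values go to them, so strike 5, 7, 10 from Erin, Ivy, Alice, Frank.
Ivy must be 6 (only option left). Strike 6 from Alice.
Alice must be 4 (only option left). Remove 4 from Erin, Mona.
That leaves Frank = 2.
Determined: Ivy=6, Alice=4, Frank=2. The other people each still have more than one consistent value. That makes 3.

3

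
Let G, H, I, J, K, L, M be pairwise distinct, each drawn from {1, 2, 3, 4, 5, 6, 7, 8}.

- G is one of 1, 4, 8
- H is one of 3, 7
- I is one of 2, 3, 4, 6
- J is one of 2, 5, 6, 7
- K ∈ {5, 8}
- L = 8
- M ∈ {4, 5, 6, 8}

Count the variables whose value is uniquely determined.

2

L has just one choice, so L = 8. Remove 8 from G, K, M.
K's domain is down to {5}, so K = 5. So J, M can't be 5.
Determined: K=5, L=8. The other variables each still have more than one consistent value. That makes 2.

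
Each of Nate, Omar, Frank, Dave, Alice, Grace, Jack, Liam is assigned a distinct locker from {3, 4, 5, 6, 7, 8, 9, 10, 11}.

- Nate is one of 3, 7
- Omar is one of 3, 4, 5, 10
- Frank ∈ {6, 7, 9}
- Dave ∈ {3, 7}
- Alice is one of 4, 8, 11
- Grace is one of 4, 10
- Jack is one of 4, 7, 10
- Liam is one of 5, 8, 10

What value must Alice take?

Nate and Dave between them cover only {3, 7} — a naked pair. Remove those values from Omar, Frank, Jack.
Grace and Jack between them cover only {4, 10} — a naked pair. Remove those values from Omar, Alice, Liam.
That leaves Omar = 5. So Liam can't be 5.
Liam must be 8 (only option left). Strike 8 from Alice.
So Alice = 11.

11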